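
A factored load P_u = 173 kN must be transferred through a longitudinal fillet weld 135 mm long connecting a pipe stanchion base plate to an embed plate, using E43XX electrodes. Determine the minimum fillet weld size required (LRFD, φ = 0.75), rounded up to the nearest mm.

w = 10 mm

E43XX → F_EXX = 430 MPa.
Total weld length L = 135 mm.
Required throat t_e = P_u / (φ × 0.6 F_EXX × L) = 173 / (0.75 × 0.6 × 430 × 135 × 10⁻³) = 6.623 mm.
Required leg w = t_e / 0.707 = 9.367 mm → use 10 mm.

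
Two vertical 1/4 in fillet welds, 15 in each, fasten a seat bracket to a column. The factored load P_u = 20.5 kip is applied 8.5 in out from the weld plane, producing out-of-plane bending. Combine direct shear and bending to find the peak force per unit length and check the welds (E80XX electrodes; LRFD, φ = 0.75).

f_max ≈ 2.42 kip/in; adequate

E80XX → F_EXX = 80 ksi.
L_w = 2 × 15 = 30 in; section modulus (unit throat) S = 2 × L²/6 = 75 in².
Direct shear f_v = P/L_w = 20.5/30 = 0.6833 kip/in.
Moment M = P × e = 20.5 × 8.5 = 174.25 kip·in; bending f_b = M/S = 2.323 kip/in.
f_max = √(f_v² + f_b²) = √(0.6833² + 2.323²) = 2.422 kip/in.
φr_n = 0.75 × 0.6 × 80 × (0.707 × 0.25) = 6.363 kip/in → adequate.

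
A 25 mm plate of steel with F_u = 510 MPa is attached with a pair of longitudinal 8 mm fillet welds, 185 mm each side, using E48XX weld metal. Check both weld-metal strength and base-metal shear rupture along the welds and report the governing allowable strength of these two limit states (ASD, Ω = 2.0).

E48XX → F_EXX = 480 MPa.
t_e = 0.707 × 8 = 5.656 mm; L = 370 mm.
Weld metal: R_n/Ω = (1/2.0) × 0.6 × 480 × 5.656 × 370 × 10⁻³ = 301.4 kN.
Base metal (shear rupture): R_n/Ω = (1/2.0) × 0.6 × 510 × 25 × 370 × 10⁻³ = 1415 kN.
Governing: weld metal.

R_n/Ω ≈ 301 kN (weld metal governs)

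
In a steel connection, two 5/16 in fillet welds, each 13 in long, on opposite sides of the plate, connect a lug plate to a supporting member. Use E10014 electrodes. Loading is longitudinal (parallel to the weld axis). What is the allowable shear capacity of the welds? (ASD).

R_n/Ω ≈ 172 kips

E100XX → F_EXX = 100 ksi.
Effective throat t_e = 0.707 × 0.3125 = 0.2209 in.
Total length L = 26 in; A_we = 0.2209 × 26 = 5.744 in².
F_nw = 0.6 F_EXX = 0.6 × 100 = 60 ksi.
R_n = 60 × 5.744 = 344.7 kips; R_n/Ω = 344.7/2.0 = 172.3 kips.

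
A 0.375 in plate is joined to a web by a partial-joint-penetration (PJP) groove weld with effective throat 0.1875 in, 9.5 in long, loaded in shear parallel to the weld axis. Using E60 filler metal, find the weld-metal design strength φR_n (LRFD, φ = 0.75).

E60XX → F_EXX = 60 ksi.
Effective throat (given) t_e = 0.1875 in.
A_we = 0.1875 × 9.5 = 1.781 in².
F_nw = 0.6 F_EXX = 36 ksi.
φR_n = 0.75 × 36 × 1.781 = 48.09 kip.

φR_n ≈ 48.1 kip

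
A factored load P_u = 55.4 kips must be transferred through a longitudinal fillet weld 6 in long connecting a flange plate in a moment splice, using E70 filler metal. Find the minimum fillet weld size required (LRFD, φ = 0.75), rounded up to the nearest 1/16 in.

w = 7/16 in

E70XX → F_EXX = 70 ksi.
Total weld length L = 6 in.
Required throat t_e = P_u / (φ × 0.6 F_EXX × L) = 55.4 / (0.75 × 0.6 × 70 × 6) = 0.2931 in.
Required leg w = t_e / 0.707 = 0.4146 in → use 7/16 in.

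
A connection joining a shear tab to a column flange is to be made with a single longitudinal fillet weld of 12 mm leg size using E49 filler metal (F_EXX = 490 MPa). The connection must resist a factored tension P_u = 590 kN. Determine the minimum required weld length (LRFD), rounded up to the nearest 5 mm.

Throat t_e = 0.707 × 12 = 8.484 mm.
φr_n = 0.75 × 0.6 × 490 × 8.484 × 10⁻³ = 1.871 kN/mm.
L_req = P_u / φr_n = 590 / 1.871 = 315.4 mm total.
Round up → use L = 320 mm.

L = 320 mm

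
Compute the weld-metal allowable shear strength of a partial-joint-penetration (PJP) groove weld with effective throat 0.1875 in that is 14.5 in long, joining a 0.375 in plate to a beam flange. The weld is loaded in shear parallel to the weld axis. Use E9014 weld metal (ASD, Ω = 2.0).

R_n/Ω ≈ 73.4 kips

E90XX → F_EXX = 90 ksi.
Effective throat (given) t_e = 0.1875 in.
A_we = 0.1875 × 14.5 = 2.719 in².
F_nw = 0.6 F_EXX = 54 ksi.
R_n/Ω = (54 × 2.719) / 2.0 = 73.41 kips.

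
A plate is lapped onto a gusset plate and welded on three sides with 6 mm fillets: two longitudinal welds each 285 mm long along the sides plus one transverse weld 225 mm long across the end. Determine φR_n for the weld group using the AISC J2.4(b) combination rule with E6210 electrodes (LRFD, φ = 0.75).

φR_n ≈ 973 kN

E62XX → F_EXX = 620 MPa.
t_e = 0.707 × 6 = 4.242 mm.
R_nwl = 0.6 × 620 × 4.242 × 570 × 10⁻³ = 899.5 kN (longitudinal, 2 welds).
R_nwt = 0.6 × 620 × 4.242 × 225 × 10⁻³ = 355.1 kN (transverse, base value).
(i) R_nwl + R_nwt = 1255 kN; (ii) 0.85 R_nwl + 1.5 R_nwt = 1297 kN.
R_n = max = 1297 kN [governs: (ii)]; φR_n = 972.9 kN.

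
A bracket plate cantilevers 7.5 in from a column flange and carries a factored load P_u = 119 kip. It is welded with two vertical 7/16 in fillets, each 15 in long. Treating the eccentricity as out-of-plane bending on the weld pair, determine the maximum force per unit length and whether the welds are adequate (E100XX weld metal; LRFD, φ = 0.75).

f_max ≈ 12.5 kip/in; adequate

E100XX → F_EXX = 100 ksi.
L_w = 2 × 15 = 30 in; section modulus (unit throat) S = 2 × L²/6 = 75 in².
Direct shear f_v = P/L_w = 119/30 = 3.967 kip/in.
Moment M = P × e = 119 × 7.5 = 892.5 kip·in; bending f_b = M/S = 11.9 kip/in.
f_max = √(f_v² + f_b²) = √(3.967² + 11.9²) = 12.54 kip/in.
φr_n = 0.75 × 0.6 × 100 × (0.707 × 0.4375) = 13.92 kip/in → adequate.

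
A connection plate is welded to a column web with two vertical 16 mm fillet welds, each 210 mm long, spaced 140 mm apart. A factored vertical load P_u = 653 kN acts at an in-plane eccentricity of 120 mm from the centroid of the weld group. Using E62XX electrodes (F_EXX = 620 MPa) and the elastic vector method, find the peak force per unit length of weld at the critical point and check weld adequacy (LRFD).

Total weld length L_w = 420 mm. Treat welds as unit-width lines.
Polar moment about centroid: J = 2[d³/12 + d(b/2)²] = 2[210³/12 + 210×70²] = 3602000 mm³.
Direct shear f_v = P/L_w = 653×10³ / 420 = 1555 N/mm (vertical).
Torsion M = P·e = 653×10³ × 120 = 78360000 N·mm.
Critical point at (x, y) = (70, 105) from centroid. f_tx = M·y/J = 2285 N/mm; f_ty = M·x/J = 1523 N/mm.
Resultant f_max = √[f_tx² + (f_v + f_ty)²] = √[2285² + (1555 + 1523)²] = 3833 N/mm.
Capacity per unit length: φr_n = 0.75 × 0.6 × 620 × (0.707 × 16) = 3156 N/mm.
3833 > 3156 → NOT adequate.

f_max ≈ 3830 N/mm; NOT adequate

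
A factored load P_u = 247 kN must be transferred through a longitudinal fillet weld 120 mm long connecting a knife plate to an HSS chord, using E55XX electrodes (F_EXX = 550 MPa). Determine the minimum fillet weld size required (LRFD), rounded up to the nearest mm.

Total weld length L = 120 mm.
Required throat t_e = P_u / (φ × 0.6 F_EXX × L) = 247 / (0.75 × 0.6 × 550 × 120 × 10⁻³) = 8.316 mm.
Required leg w = t_e / 0.707 = 11.76 mm → use 12 mm.

w = 12 mm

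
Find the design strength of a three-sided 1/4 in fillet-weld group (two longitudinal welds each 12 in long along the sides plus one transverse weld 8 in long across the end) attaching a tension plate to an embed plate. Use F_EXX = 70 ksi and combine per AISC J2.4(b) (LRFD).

t_e = 0.707 × 0.25 = 0.1767 in.
R_nwl = 0.6 × 70 × 0.1767 × 24 = 178.2 kip (longitudinal, 2 welds).
R_nwt = 0.6 × 70 × 0.1767 × 8 = 59.39 kip (transverse, base value).
(i) R_nwl + R_nwt = 237.6 kip; (ii) 0.85 R_nwl + 1.5 R_nwt = 240.5 kip.
R_n = max = 240.5 kip [governs: (ii)]; φR_n = 180.4 kip.

φR_n ≈ 180 kip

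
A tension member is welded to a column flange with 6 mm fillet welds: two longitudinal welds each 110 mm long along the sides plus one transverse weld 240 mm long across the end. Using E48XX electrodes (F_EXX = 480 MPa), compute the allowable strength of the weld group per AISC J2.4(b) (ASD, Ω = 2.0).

t_e = 0.707 × 6 = 4.242 mm.
R_nwl = 0.6 × 480 × 4.242 × 220 × 10⁻³ = 268.8 kN (longitudinal, 2 welds).
R_nwt = 0.6 × 480 × 4.242 × 240 × 10⁻³ = 293.2 kN (transverse, base value).
(i) R_nwl + R_nwt = 562 kN; (ii) 0.85 R_nwl + 1.5 R_nwt = 668.3 kN.
R_n = max = 668.3 kN [governs: (ii)]; R_n/Ω = 334.1 kN.

R_n/Ω ≈ 334 kN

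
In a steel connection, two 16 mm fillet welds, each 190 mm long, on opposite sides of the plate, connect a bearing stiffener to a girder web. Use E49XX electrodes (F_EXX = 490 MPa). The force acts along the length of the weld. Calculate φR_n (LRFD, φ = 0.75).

φR_n ≈ 948 kN

Effective throat t_e = 0.707 × 16 = 11.31 mm.
Total length L = 380 mm; A_we = 11.31 × 380 = 4299 mm².
F_nw = 0.6 F_EXX = 0.6 × 490 = 294 MPa.
φR_n = 0.75 × 294 × 4299 × 10⁻³ = 947.8 kN.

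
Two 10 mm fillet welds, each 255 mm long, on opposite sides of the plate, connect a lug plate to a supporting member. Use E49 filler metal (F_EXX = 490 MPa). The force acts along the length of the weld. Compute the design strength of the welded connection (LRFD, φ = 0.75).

Effective throat t_e = 0.707 × 10 = 7.07 mm.
Total length L = 510 mm; A_we = 7.07 × 510 = 3606 mm².
F_nw = 0.6 F_EXX = 0.6 × 490 = 294 MPa.
φR_n = 0.75 × 294 × 3606 × 10⁻³ = 795.1 kN.

φR_n ≈ 795 kN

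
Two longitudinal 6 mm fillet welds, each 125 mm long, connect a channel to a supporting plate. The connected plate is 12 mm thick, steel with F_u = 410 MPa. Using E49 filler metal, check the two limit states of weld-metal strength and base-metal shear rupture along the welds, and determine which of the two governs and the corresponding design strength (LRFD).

E49XX → F_EXX = 490 MPa.
t_e = 0.707 × 6 = 4.242 mm; L = 250 mm.
Weld metal: φR_n = 0.75 × 0.6 × 490 × 4.242 × 250 × 10⁻³ = 233.8 kN.
Base metal (shear rupture): φR_n = 0.75 × 0.6 × 410 × 12 × 250 × 10⁻³ = 553.5 kN.
Governing: weld metal.

φR_n ≈ 234 kN (weld metal governs)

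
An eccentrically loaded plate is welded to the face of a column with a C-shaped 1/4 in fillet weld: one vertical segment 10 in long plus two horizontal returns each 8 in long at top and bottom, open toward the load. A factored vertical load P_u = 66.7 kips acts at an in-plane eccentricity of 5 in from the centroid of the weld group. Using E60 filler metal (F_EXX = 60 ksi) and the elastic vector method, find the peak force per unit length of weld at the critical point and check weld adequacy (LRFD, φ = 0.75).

Total weld length L_w = 26 in. Treat welds as unit-width lines.
Centroid: x̄ = 2×8×4 / 26 = 2.462 in from the vertical weld.
Polar moment about centroid: J = I_x + I_y = [10³/12 + 2×8×5²] + [10×2.462² + 2(8³/12 + 8×1.538²)] = 667.1 in³.
Direct shear f_v = P/L_w = 66.7 / 26 = 2.565 kip/in (vertical).
Torsion M = P·e = 66.7 × 5 = 333.5 kip·in.
Critical point at (x, y) = (5.538, 5) from centroid. f_tx = M·y/J = 2.5 kip/in; f_ty = M·x/J = 2.769 kip/in.
Resultant f_max = √[f_tx² + (f_v + f_ty)²] = √[2.5² + (2.565 + 2.769)²] = 5.891 kip/in.
Capacity per unit length: φr_n = 0.75 × 0.6 × 60 × (0.707 × 0.25) = 4.772 kip/in.
5.891 > 4.772 → NOT adequate.

f_max ≈ 5.89 kip/in; NOT adequate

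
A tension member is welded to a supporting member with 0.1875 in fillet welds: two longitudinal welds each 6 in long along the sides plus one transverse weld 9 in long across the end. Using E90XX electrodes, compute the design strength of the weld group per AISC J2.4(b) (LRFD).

E90XX → F_EXX = 90 ksi.
t_e = 0.707 × 0.1875 = 0.1326 in.
R_nwl = 0.6 × 90 × 0.1326 × 12 = 85.9 kip (longitudinal, 2 welds).
R_nwt = 0.6 × 90 × 0.1326 × 9 = 64.43 kip (transverse, base value).
(i) R_nwl + R_nwt = 150.3 kip; (ii) 0.85 R_nwl + 1.5 R_nwt = 169.7 kip.
R_n = max = 169.7 kip [governs: (ii)]; φR_n = 127.2 kip.

φR_n ≈ 127 kip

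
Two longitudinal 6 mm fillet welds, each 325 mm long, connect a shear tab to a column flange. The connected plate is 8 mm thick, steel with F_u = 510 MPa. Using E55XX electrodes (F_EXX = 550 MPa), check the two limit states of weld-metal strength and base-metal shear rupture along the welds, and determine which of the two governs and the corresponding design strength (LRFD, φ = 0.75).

t_e = 0.707 × 6 = 4.242 mm; L = 650 mm.
Weld metal: φR_n = 0.75 × 0.6 × 550 × 4.242 × 650 × 10⁻³ = 682.4 kN.
Base metal (shear rupture): φR_n = 0.75 × 0.6 × 510 × 8 × 650 × 10⁻³ = 1193 kN.
Governing: weld metal.

φR_n ≈ 682 kN (weld metal governs)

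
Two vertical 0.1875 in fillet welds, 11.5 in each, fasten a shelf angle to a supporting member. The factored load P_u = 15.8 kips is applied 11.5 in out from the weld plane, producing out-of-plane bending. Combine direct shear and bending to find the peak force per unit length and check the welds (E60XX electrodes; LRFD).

E60XX → F_EXX = 60 ksi.
L_w = 2 × 11.5 = 23 in; section modulus (unit throat) S = 2 × L²/6 = 44.08 in².
Direct shear f_v = P/L_w = 15.8/23 = 0.687 kip/in.
Moment M = P × e = 15.8 × 11.5 = 181.7 kip·in; bending f_b = M/S = 4.122 kip/in.
f_max = √(f_v² + f_b²) = √(0.687² + 4.122²) = 4.179 kip/in.
φr_n = 0.75 × 0.6 × 60 × (0.707 × 0.1875) = 3.579 kip/in → NOT adequate.

f_max ≈ 4.18 kip/in; NOT adequate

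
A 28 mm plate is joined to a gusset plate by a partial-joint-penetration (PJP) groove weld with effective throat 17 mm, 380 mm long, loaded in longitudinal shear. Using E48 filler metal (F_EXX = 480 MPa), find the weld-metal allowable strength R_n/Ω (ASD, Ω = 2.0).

R_n/Ω ≈ 930 kN

Effective throat (given) t_e = 17 mm.
A_we = 17 × 380 = 6460 mm².
F_nw = 0.6 F_EXX = 288 MPa.
R_n/Ω = (288 × 6460) / 2.0 × 10⁻³ = 930.2 kN.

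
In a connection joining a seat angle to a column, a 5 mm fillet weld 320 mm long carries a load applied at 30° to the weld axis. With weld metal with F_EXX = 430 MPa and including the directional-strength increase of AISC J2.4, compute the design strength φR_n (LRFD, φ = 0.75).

φR_n ≈ 258 kN

t_e = 0.707 × 5 = 3.535 mm; A_we = 3.535 × 320 = 1131 mm².
Directional factor: 1.0 + 0.5 sin^1.5(30°) = 1.177.
F_nw = 0.6 × 430 × 1.177 = 303.6 MPa.
φR_n = 0.75 × 303.6 × 1131 × 10⁻³ = 257.6 kN.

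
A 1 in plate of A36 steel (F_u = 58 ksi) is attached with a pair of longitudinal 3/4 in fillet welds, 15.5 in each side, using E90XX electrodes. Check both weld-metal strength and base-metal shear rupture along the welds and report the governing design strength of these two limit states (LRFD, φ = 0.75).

E90XX → F_EXX = 90 ksi.
t_e = 0.707 × 0.75 = 0.5302 in; L = 31 in.
Weld metal: φR_n = 0.75 × 0.6 × 90 × 0.5302 × 31 = 665.7 kips.
Base metal (shear rupture): φR_n = 0.75 × 0.6 × 58 × 1 × 31 = 809.1 kips.
Governing: weld metal.

φR_n ≈ 666 kips (weld metal governs)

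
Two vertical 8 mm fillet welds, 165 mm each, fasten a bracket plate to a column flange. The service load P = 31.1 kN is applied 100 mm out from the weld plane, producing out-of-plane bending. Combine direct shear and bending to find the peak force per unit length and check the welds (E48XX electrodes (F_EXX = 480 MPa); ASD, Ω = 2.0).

f_max ≈ 355 N/mm; adequate

L_w = 2 × 165 = 330 mm; section modulus (unit throat) S = 2 × L²/6 = 9075 mm².
Direct shear f_v = P/L_w = 31.1×10³/330 = 94.24 N/mm.
Moment M = P × e = 31.1×10³ × 100 = 3110000 N·mm; bending f_b = M/S = 342.7 N/mm.
f_max = √(f_v² + f_b²) = √(94.24² + 342.7²) = 355.4 N/mm.
r_n/Ω = (1/2.0) × 0.6 × 480 × (0.707 × 8) = 814.5 N/mm → adequate.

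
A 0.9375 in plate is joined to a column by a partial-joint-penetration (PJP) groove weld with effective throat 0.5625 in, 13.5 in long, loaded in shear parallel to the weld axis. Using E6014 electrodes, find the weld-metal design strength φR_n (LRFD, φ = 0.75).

E60XX → F_EXX = 60 ksi.
Effective throat (given) t_e = 0.5625 in.
A_we = 0.5625 × 13.5 = 7.594 in².
F_nw = 0.6 F_EXX = 36 ksi.
φR_n = 0.75 × 36 × 7.594 = 205 kip.

φR_n ≈ 205 kip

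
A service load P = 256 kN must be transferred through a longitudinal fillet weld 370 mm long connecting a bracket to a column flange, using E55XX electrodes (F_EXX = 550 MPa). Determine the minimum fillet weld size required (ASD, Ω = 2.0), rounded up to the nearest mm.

Total weld length L = 370 mm.
Required throat t_e = P × Ω / (0.6 F_EXX × L) = 256 × 2.0 / (0.6 × 550 × 370 × 10⁻³) = 4.193 mm.
Required leg w = t_e / 0.707 = 5.931 mm → use 6 mm.

w = 6 mm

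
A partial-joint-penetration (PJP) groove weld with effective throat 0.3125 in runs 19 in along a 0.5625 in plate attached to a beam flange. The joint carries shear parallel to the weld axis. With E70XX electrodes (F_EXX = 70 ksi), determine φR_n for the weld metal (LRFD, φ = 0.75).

Effective throat (given) t_e = 0.3125 in.
A_we = 0.3125 × 19 = 5.938 in².
F_nw = 0.6 F_EXX = 42 ksi.
φR_n = 0.75 × 42 × 5.938 = 187 kips.

φR_n ≈ 187 kips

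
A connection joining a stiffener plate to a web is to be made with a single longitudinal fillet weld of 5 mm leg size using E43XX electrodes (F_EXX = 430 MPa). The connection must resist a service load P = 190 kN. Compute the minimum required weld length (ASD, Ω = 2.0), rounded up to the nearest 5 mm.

L = 420 mm

Throat t_e = 0.707 × 5 = 3.535 mm.
r_n/Ω = (0.6 × 430 × 3.535) / 2.0 = 456 N/mm = 0.456 kN/mm.
L_req = P / (r_n/Ω) = 190 / 0.456 = 416.7 mm total.
Round up → use L = 420 mm.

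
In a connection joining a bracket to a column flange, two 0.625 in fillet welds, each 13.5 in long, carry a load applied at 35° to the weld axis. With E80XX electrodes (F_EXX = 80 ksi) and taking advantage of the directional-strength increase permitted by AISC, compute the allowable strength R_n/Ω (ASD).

R_n/Ω ≈ 349 kips

t_e = 0.707 × 0.625 = 0.4419 in; A_we = 0.4419 × 27 = 11.93 in².
Directional factor: 1.0 + 0.5 sin^1.5(35°) = 1.217.
F_nw = 0.6 × 80 × 1.217 = 58.43 ksi.
R_n/Ω = (58.43 × 11.93) / 2.0 = 348.5 kips.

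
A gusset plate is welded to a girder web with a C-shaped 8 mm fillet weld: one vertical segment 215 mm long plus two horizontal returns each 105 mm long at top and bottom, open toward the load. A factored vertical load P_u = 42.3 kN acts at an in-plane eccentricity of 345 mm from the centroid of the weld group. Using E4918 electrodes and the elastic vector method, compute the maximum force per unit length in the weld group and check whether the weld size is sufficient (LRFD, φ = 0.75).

f_max ≈ 585 N/mm; adequate

E49XX → F_EXX = 490 MPa.
Total weld length L_w = 425 mm. Treat welds as unit-width lines.
Centroid: x̄ = 2×105×52.5 / 425 = 25.94 mm from the vertical weld.
Polar moment about centroid: J = I_x + I_y = [215³/12 + 2×105×107.5²] + [215×25.94² + 2(105³/12 + 105×26.56²)] = 3741000 mm³.
Direct shear f_v = P/L_w = 42.3×10³ / 425 = 99.53 N/mm (vertical).
Torsion M = P·e = 42.3×10³ × 345 = 14594000 N·mm.
Critical point at (x, y) = (79.06, 107.5) from centroid. f_tx = M·y/J = 419.4 N/mm; f_ty = M·x/J = 308.4 N/mm.
Resultant f_max = √[f_tx² + (f_v + f_ty)²] = √[419.4² + (99.53 + 308.4)²] = 585.1 N/mm.
Capacity per unit length: φr_n = 0.75 × 0.6 × 490 × (0.707 × 8) = 1247 N/mm.
585.1 ≤ 1247 → adequate.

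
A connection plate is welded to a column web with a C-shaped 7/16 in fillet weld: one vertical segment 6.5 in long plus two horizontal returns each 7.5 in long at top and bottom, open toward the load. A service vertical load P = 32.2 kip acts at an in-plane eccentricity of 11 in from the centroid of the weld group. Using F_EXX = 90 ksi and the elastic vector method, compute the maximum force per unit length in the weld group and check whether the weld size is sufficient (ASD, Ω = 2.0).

Total weld length L_w = 21.5 in. Treat welds as unit-width lines.
Centroid: x̄ = 2×7.5×3.75 / 21.5 = 2.616 in from the vertical weld.
Polar moment about centroid: J = I_x + I_y = [6.5³/12 + 2×7.5×3.25²] + [6.5×2.616² + 2(7.5³/12 + 7.5×1.134²)] = 315.4 in³.
Direct shear f_v = P/L_w = 32.2 / 21.5 = 1.498 kip/in (vertical).
Torsion M = P·e = 32.2 × 11 = 354.2 kip·in.
Critical point at (x, y) = (4.884, 3.25) from centroid. f_tx = M·y/J = 3.65 kip/in; f_ty = M·x/J = 5.484 kip/in.
Resultant f_max = √[f_tx² + (f_v + f_ty)²] = √[3.65² + (1.498 + 5.484)²] = 7.878 kip/in.
Capacity per unit length: r_n/Ω = (1/2.0) × 0.6 × 90 × (0.707 × 0.4375) = 8.351 kip/in.
7.878 ≤ 8.351 → adequate.

f_max ≈ 7.88 kip/in; adequate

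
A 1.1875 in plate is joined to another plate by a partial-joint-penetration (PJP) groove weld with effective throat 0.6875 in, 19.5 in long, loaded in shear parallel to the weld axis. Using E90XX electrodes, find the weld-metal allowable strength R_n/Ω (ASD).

R_n/Ω ≈ 362 kips

E90XX → F_EXX = 90 ksi.
Effective throat (given) t_e = 0.6875 in.
A_we = 0.6875 × 19.5 = 13.41 in².
F_nw = 0.6 F_EXX = 54 ksi.
R_n/Ω = (54 × 13.41) / 2.0 = 362 kips.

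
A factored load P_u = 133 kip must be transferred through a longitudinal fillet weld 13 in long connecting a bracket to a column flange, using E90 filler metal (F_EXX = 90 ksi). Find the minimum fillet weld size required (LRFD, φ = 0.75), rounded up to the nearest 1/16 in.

Total weld length L = 13 in.
Required throat t_e = P_u / (φ × 0.6 F_EXX × L) = 133 / (0.75 × 0.6 × 90 × 13) = 0.2526 in.
Required leg w = t_e / 0.707 = 0.3573 in → use 3/8 in.

w = 3/8 in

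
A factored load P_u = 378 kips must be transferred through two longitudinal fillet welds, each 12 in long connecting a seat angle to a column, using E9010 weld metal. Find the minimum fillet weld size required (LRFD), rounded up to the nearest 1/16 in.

E90XX → F_EXX = 90 ksi.
Total weld length L = 24 in.
Required throat t_e = P_u / (φ × 0.6 F_EXX × L) = 378 / (0.75 × 0.6 × 90 × 24) = 0.3889 in.
Required leg w = t_e / 0.707 = 0.5501 in → use 9/16 in.

w = 9/16 in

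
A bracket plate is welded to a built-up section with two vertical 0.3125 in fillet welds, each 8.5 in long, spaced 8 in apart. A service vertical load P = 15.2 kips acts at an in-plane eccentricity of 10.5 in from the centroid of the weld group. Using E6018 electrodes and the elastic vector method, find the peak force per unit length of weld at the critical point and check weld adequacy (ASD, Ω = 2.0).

E60XX → F_EXX = 60 ksi.
Total weld length L_w = 17 in. Treat welds as unit-width lines.
Polar moment about centroid: J = 2[d³/12 + d(b/2)²] = 2[8.5³/12 + 8.5×4²] = 374.4 in³.
Direct shear f_v = P/L_w = 15.2 / 17 = 0.8941 kip/in (vertical).
Torsion M = P·e = 15.2 × 10.5 = 159.6 kip·in.
Critical point at (x, y) = (4, 4.25) from centroid. f_tx = M·y/J = 1.812 kip/in; f_ty = M·x/J = 1.705 kip/in.
Resultant f_max = √[f_tx² + (f_v + f_ty)²] = √[1.812² + (0.8941 + 1.705)²] = 3.169 kip/in.
Capacity per unit length: r_n/Ω = (1/2.0) × 0.6 × 60 × (0.707 × 0.3125) = 3.977 kip/in.
3.169 ≤ 3.977 → adequate.

f_max ≈ 3.17 kip/in; adequate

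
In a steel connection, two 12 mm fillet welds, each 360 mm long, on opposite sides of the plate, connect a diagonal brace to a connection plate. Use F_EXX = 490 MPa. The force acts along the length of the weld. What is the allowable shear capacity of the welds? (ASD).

Effective throat t_e = 0.707 × 12 = 8.484 mm.
Total length L = 720 mm; A_we = 8.484 × 720 = 6108 mm².
F_nw = 0.6 F_EXX = 0.6 × 490 = 294 MPa.
R_n = 294 × 6108 × 10⁻³ = 1796 kN; R_n/Ω = 1796/2.0 = 897.9 kN.

R_n/Ω ≈ 898 kN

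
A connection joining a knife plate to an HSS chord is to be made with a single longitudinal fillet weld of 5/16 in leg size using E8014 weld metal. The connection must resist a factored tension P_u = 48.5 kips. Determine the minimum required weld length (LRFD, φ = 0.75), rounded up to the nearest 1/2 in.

L = 6.5 in

E80XX → F_EXX = 80 ksi.
Throat t_e = 0.707 × 0.3125 = 0.2209 in.
φr_n = 0.75 × 0.6 × 80 × 0.2209 = 7.954 kips/in.
L_req = P_u / φr_n = 48.5 / 7.954 = 6.098 in total.
Round up → use L = 6.5 in.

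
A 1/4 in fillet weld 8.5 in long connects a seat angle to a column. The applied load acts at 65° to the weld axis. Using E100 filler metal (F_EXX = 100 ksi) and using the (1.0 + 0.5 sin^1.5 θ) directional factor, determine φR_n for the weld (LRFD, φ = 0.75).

φR_n ≈ 96.8 kips

t_e = 0.707 × 0.25 = 0.1767 in; A_we = 0.1767 × 8.5 = 1.502 in².
Directional factor: 1.0 + 0.5 sin^1.5(65°) = 1.431.
F_nw = 0.6 × 100 × 1.431 = 85.88 ksi.
φR_n = 0.75 × 85.88 × 1.502 = 96.77 kips.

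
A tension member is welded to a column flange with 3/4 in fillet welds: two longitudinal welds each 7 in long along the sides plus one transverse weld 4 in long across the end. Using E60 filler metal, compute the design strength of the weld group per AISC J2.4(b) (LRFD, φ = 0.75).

E60XX → F_EXX = 60 ksi.
t_e = 0.707 × 0.75 = 0.5302 in.
R_nwl = 0.6 × 60 × 0.5302 × 14 = 267.2 kips (longitudinal, 2 welds).
R_nwt = 0.6 × 60 × 0.5302 × 4 = 76.36 kips (transverse, base value).
(i) R_nwl + R_nwt = 343.6 kips; (ii) 0.85 R_nwl + 1.5 R_nwt = 341.7 kips.
R_n = max = 343.6 kips [governs: (i)]; φR_n = 257.7 kips.

φR_n ≈ 258 kips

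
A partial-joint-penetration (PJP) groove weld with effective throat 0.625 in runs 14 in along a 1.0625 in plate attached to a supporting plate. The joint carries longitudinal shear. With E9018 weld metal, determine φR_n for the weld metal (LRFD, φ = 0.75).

E90XX → F_EXX = 90 ksi.
Effective throat (given) t_e = 0.625 in.
A_we = 0.625 × 14 = 8.75 in².
F_nw = 0.6 F_EXX = 54 ksi.
φR_n = 0.75 × 54 × 8.75 = 354.4 kips.

φR_n ≈ 354 kips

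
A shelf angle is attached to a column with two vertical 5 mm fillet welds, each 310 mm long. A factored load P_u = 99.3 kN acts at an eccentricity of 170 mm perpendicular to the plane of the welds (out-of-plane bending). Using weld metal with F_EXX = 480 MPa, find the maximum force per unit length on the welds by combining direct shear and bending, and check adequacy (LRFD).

f_max ≈ 551 N/mm; adequate

L_w = 2 × 310 = 620 mm; section modulus (unit throat) S = 2 × L²/6 = 32030 mm².
Direct shear f_v = P/L_w = 99.3×10³/620 = 160.2 N/mm.
Moment M = P × e = 99.3×10³ × 170 = 16881000 N·mm; bending f_b = M/S = 527 N/mm.
f_max = √(f_v² + f_b²) = √(160.2² + 527²) = 550.8 N/mm.
φr_n = 0.75 × 0.6 × 480 × (0.707 × 5) = 763.6 N/mm → adequate.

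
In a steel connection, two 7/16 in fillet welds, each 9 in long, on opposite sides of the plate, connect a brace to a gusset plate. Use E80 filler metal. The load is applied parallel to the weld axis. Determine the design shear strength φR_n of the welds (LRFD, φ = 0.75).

E80XX → F_EXX = 80 ksi.
Effective throat t_e = 0.707 × 0.4375 = 0.3093 in.
Total length L = 18 in; A_we = 0.3093 × 18 = 5.568 in².
F_nw = 0.6 F_EXX = 0.6 × 80 = 48 ksi.
φR_n = 0.75 × 48 × 5.568 = 200.4 kip.

φR_n ≈ 200 kip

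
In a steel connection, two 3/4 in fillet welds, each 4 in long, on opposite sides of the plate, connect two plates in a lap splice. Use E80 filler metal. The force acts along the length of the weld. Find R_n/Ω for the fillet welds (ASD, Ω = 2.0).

R_n/Ω ≈ 102 kip

E80XX → F_EXX = 80 ksi.
Effective throat t_e = 0.707 × 0.75 = 0.5302 in.
Total length L = 8 in; A_we = 0.5302 × 8 = 4.242 in².
F_nw = 0.6 F_EXX = 0.6 × 80 = 48 ksi.
R_n = 48 × 4.242 = 203.6 kip; R_n/Ω = 203.6/2.0 = 101.8 kip.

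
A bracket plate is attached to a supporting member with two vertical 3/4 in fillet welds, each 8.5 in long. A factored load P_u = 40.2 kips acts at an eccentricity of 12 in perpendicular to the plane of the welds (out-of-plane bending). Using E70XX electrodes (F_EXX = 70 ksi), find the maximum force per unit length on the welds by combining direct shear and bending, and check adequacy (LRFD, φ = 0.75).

L_w = 2 × 8.5 = 17 in; section modulus (unit throat) S = 2 × L²/6 = 24.08 in².
Direct shear f_v = P/L_w = 40.2/17 = 2.365 kip/in.
Moment M = P × e = 40.2 × 12 = 482.4 kip·in; bending f_b = M/S = 20.03 kip/in.
f_max = √(f_v² + f_b²) = √(2.365² + 20.03²) = 20.17 kip/in.
φr_n = 0.75 × 0.6 × 70 × (0.707 × 0.75) = 16.7 kip/in → NOT adequate.

f_max ≈ 20.2 kip/in; NOT adequate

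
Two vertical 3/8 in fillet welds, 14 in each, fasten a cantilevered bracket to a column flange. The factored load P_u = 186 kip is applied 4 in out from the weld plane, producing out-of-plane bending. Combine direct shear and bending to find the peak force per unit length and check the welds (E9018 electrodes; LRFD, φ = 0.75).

f_max ≈ 13.2 kip/in; NOT adequate

E90XX → F_EXX = 90 ksi.
L_w = 2 × 14 = 28 in; section modulus (unit throat) S = 2 × L²/6 = 65.33 in².
Direct shear f_v = P/L_w = 186/28 = 6.643 kip/in.
Moment M = P × e = 186 × 4 = 744 kip·in; bending f_b = M/S = 11.39 kip/in.
f_max = √(f_v² + f_b²) = √(6.643² + 11.39²) = 13.18 kip/in.
φr_n = 0.75 × 0.6 × 90 × (0.707 × 0.375) = 10.74 kip/in → NOT adequate.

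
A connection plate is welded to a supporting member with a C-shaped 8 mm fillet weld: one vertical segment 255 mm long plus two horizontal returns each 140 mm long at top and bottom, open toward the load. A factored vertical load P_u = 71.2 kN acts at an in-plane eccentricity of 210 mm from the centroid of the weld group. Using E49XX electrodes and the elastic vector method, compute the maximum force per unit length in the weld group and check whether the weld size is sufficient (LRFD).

f_max ≈ 444 N/mm; adequate

E49XX → F_EXX = 490 MPa.
Total weld length L_w = 535 mm. Treat welds as unit-width lines.
Centroid: x̄ = 2×140×70 / 535 = 36.64 mm from the vertical weld.
Polar moment about centroid: J = I_x + I_y = [255³/12 + 2×140×127.5²] + [255×36.64² + 2(140³/12 + 140×33.36²)] = 7045000 mm³.
Direct shear f_v = P/L_w = 71.2×10³ / 535 = 133.1 N/mm (vertical).
Torsion M = P·e = 71.2×10³ × 210 = 14952000 N·mm.
Critical point at (x, y) = (103.4, 127.5) from centroid. f_tx = M·y/J = 270.6 N/mm; f_ty = M·x/J = 219.4 N/mm.
Resultant f_max = √[f_tx² + (f_v + f_ty)²] = √[270.6² + (133.1 + 219.4)²] = 444.4 N/mm.
Capacity per unit length: φr_n = 0.75 × 0.6 × 490 × (0.707 × 8) = 1247 N/mm.
444.4 ≤ 1247 → adequate.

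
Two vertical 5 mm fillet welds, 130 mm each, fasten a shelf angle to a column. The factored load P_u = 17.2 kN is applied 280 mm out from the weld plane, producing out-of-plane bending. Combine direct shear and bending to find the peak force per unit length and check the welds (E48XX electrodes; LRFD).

f_max ≈ 857 N/mm; NOT adequate

E48XX → F_EXX = 480 MPa.
L_w = 2 × 130 = 260 mm; section modulus (unit throat) S = 2 × L²/6 = 5633 mm².
Direct shear f_v = P/L_w = 17.2×10³/260 = 66.15 N/mm.
Moment M = P × e = 17.2×10³ × 280 = 4816000 N·mm; bending f_b = M/S = 854.9 N/mm.
f_max = √(f_v² + f_b²) = √(66.15² + 854.9²) = 857.5 N/mm.
φr_n = 0.75 × 0.6 × 480 × (0.707 × 5) = 763.6 N/mm → NOT adequate.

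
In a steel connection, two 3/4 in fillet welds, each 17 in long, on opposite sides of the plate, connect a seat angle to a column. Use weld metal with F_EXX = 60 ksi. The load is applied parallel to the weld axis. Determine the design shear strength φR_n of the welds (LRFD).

φR_n ≈ 487 kips

Effective throat t_e = 0.707 × 0.75 = 0.5302 in.
Total length L = 34 in; A_we = 0.5302 × 34 = 18.03 in².
F_nw = 0.6 F_EXX = 0.6 × 60 = 36 ksi.
φR_n = 0.75 × 36 × 18.03 = 486.8 kips.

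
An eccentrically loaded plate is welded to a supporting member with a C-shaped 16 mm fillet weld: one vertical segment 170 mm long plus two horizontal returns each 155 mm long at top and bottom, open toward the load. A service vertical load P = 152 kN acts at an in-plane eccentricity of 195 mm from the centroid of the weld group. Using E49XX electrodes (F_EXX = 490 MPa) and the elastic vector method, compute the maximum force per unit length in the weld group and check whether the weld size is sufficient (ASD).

Total weld length L_w = 480 mm. Treat welds as unit-width lines.
Centroid: x̄ = 2×155×77.5 / 480 = 50.05 mm from the vertical weld.
Polar moment about centroid: J = I_x + I_y = [170³/12 + 2×155×85²] + [170×50.05² + 2(155³/12 + 155×27.45²)] = 3929000 mm³.
Direct shear f_v = P/L_w = 152×10³ / 480 = 316.7 N/mm (vertical).
Torsion M = P·e = 152×10³ × 195 = 29640000 N·mm.
Critical point at (x, y) = (104.9, 85) from centroid. f_tx = M·y/J = 641.2 N/mm; f_ty = M·x/J = 791.7 N/mm.
Resultant f_max = √[f_tx² + (f_v + f_ty)²] = √[641.2² + (316.7 + 791.7)²] = 1280 N/mm.
Capacity per unit length: r_n/Ω = (1/2.0) × 0.6 × 490 × (0.707 × 16) = 1663 N/mm.
1280 ≤ 1663 → adequate.

f_max ≈ 1280 N/mm; adequate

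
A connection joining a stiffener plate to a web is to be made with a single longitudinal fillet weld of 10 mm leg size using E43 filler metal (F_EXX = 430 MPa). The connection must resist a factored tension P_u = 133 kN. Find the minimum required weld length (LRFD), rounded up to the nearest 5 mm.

Throat t_e = 0.707 × 10 = 7.07 mm.
φr_n = 0.75 × 0.6 × 430 × 7.07 × 10⁻³ = 1.368 kN/mm.
L_req = P_u / φr_n = 133 / 1.368 = 97.22 mm total.
Round up → use L = 100 mm.

L = 100 mm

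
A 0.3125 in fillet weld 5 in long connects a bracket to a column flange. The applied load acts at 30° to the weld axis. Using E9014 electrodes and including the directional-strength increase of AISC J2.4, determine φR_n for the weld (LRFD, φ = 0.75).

φR_n ≈ 52.6 kips

E90XX → F_EXX = 90 ksi.
t_e = 0.707 × 0.3125 = 0.2209 in; A_we = 0.2209 × 5 = 1.105 in².
Directional factor: 1.0 + 0.5 sin^1.5(30°) = 1.177.
F_nw = 0.6 × 90 × 1.177 = 63.55 ksi.
φR_n = 0.75 × 63.55 × 1.105 = 52.65 kips.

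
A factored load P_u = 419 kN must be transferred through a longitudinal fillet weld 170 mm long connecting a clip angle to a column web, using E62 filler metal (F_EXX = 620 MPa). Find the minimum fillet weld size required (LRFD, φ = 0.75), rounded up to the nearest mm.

Total weld length L = 170 mm.
Required throat t_e = P_u / (φ × 0.6 F_EXX × L) = 419 / (0.75 × 0.6 × 620 × 170 × 10⁻³) = 8.834 mm.
Required leg w = t_e / 0.707 = 12.5 mm → use 13 mm.

w = 13 mm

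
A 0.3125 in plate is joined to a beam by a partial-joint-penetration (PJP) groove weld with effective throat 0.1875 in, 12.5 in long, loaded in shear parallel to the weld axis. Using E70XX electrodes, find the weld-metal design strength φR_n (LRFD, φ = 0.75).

φR_n ≈ 73.8 kips

E70XX → F_EXX = 70 ksi.
Effective throat (given) t_e = 0.1875 in.
A_we = 0.1875 × 12.5 = 2.344 in².
F_nw = 0.6 F_EXX = 42 ksi.
φR_n = 0.75 × 42 × 2.344 = 73.83 kips.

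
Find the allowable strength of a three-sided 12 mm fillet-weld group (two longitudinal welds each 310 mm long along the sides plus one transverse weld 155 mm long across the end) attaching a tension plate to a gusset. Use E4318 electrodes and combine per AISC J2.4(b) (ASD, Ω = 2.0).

R_n/Ω ≈ 848 kN

E43XX → F_EXX = 430 MPa.
t_e = 0.707 × 12 = 8.484 mm.
R_nwl = 0.6 × 430 × 8.484 × 620 × 10⁻³ = 1357 kN (longitudinal, 2 welds).
R_nwt = 0.6 × 430 × 8.484 × 155 × 10⁻³ = 339.3 kN (transverse, base value).
(i) R_nwl + R_nwt = 1696 kN; (ii) 0.85 R_nwl + 1.5 R_nwt = 1662 kN.
R_n = max = 1696 kN [governs: (i)]; R_n/Ω = 848.2 kN.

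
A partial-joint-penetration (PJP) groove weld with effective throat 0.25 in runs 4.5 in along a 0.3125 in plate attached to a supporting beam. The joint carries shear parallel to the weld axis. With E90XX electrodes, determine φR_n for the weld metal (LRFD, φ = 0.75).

E90XX → F_EXX = 90 ksi.
Effective throat (given) t_e = 0.25 in.
A_we = 0.25 × 4.5 = 1.125 in².
F_nw = 0.6 F_EXX = 54 ksi.
φR_n = 0.75 × 54 × 1.125 = 45.56 kips.

φR_n ≈ 45.6 kips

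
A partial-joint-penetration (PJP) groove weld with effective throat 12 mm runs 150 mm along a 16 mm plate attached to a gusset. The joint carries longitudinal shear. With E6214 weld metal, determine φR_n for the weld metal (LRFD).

φR_n ≈ 502 kN

E62XX → F_EXX = 620 MPa.
Effective throat (given) t_e = 12 mm.
A_we = 12 × 150 = 1800 mm².
F_nw = 0.6 F_EXX = 372 MPa.
φR_n = 0.75 × 372 × 1800 × 10⁻³ = 502.2 kN.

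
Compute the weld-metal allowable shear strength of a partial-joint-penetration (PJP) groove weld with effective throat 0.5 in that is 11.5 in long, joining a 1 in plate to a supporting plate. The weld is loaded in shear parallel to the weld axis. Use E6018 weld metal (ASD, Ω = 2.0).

R_n/Ω ≈ 104 kip

E60XX → F_EXX = 60 ksi.
Effective throat (given) t_e = 0.5 in.
A_we = 0.5 × 11.5 = 5.75 in².
F_nw = 0.6 F_EXX = 36 ksi.
R_n/Ω = (36 × 5.75) / 2.0 = 103.5 kip.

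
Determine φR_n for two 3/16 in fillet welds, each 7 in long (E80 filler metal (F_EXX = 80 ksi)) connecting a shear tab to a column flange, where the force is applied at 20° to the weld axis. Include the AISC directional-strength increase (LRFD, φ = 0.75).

t_e = 0.707 × 0.1875 = 0.1326 in; A_we = 0.1326 × 14 = 1.856 in².
Directional factor: 1.0 + 0.5 sin^1.5(20°) = 1.1.
F_nw = 0.6 × 80 × 1.1 = 52.8 ksi.
φR_n = 0.75 × 52.8 × 1.856 = 73.49 kip.

φR_n ≈ 73.5 kip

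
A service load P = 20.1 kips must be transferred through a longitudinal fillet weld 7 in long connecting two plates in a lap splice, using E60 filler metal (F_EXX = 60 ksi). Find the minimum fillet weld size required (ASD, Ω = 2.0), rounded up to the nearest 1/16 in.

w = 1/4 in

Total weld length L = 7 in.
Required throat t_e = P × Ω / (0.6 F_EXX × L) = 20.1 × 2.0 / (0.6 × 60 × 7) = 0.1595 in.
Required leg w = t_e / 0.707 = 0.2256 in → use 1/4 in.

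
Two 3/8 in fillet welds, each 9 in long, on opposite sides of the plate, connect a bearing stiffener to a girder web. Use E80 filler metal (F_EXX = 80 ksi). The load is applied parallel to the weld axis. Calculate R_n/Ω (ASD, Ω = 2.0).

Effective throat t_e = 0.707 × 0.375 = 0.2651 in.
Total length L = 18 in; A_we = 0.2651 × 18 = 4.772 in².
F_nw = 0.6 F_EXX = 0.6 × 80 = 48 ksi.
R_n = 48 × 4.772 = 229.1 kips; R_n/Ω = 229.1/2.0 = 114.5 kips.

R_n/Ω ≈ 115 kips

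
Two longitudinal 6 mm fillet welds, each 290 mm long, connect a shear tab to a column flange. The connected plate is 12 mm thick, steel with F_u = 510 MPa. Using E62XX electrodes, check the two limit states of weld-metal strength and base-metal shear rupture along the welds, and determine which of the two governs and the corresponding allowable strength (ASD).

R_n/Ω ≈ 458 kN (weld metal governs)

E62XX → F_EXX = 620 MPa.
t_e = 0.707 × 6 = 4.242 mm; L = 580 mm.
Weld metal: R_n/Ω = (1/2.0) × 0.6 × 620 × 4.242 × 580 × 10⁻³ = 457.6 kN.
Base metal (shear rupture): R_n/Ω = (1/2.0) × 0.6 × 510 × 12 × 580 × 10⁻³ = 1065 kN.
Governing: weld metal.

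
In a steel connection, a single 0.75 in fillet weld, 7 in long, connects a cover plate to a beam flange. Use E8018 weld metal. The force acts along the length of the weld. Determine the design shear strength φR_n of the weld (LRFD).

φR_n ≈ 134 kips

E80XX → F_EXX = 80 ksi.
Effective throat t_e = 0.707 × 0.75 = 0.5302 in.
Total length L = 7 in; A_we = 0.5302 × 7 = 3.712 in².
F_nw = 0.6 F_EXX = 0.6 × 80 = 48 ksi.
φR_n = 0.75 × 48 × 3.712 = 133.6 kips.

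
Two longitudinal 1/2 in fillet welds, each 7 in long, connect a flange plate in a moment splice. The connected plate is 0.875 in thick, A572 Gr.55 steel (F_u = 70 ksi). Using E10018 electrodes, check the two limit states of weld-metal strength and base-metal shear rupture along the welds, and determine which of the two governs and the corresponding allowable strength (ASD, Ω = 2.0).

R_n/Ω ≈ 148 kips (weld metal governs)

E100XX → F_EXX = 100 ksi.
t_e = 0.707 × 0.5 = 0.3535 in; L = 14 in.
Weld metal: R_n/Ω = (1/2.0) × 0.6 × 100 × 0.3535 × 14 = 148.5 kips.
Base metal (shear rupture): R_n/Ω = (1/2.0) × 0.6 × 70 × 0.875 × 14 = 257.2 kips.
Governing: weld metal.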